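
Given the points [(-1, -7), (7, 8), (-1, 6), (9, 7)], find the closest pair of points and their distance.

Computing all pairwise distances among 4 points:

d((-1, -7), (7, 8)) = 17.0
d((-1, -7), (-1, 6)) = 13.0
d((-1, -7), (9, 7)) = 17.2047
d((7, 8), (-1, 6)) = 8.2462
d((7, 8), (9, 7)) = 2.2361 <-- minimum
d((-1, 6), (9, 7)) = 10.0499

Closest pair: (7, 8) and (9, 7) with distance 2.2361

The closest pair is (7, 8) and (9, 7) with Euclidean distance 2.2361. For 4 points, brute-force pairwise comparison is shown above. For large n, the divide-and-conquer algorithm (sort by x, recurse on halves, check the dividing strip) achieves O(n log n).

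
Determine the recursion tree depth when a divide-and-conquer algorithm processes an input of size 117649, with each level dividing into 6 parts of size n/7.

For divide and conquer with division factor 7:

Problem sizes at each level:
Level 0: 117649
Level 1: 16807
Level 2: 2401
Level 3: 343
Level 4: 49
Level 5: 7
Level 6: 1

The root is level 0 and the size-1 base case is level 6 (the tree spans levels 0 through 6, i.e. 7 levels counting the root), so the depth is the number of divisions: log_7(117649) = 6

The recursion tree depth is log_7(117649) = 6. At each level, the problem size is divided by 7, so it takes 6 divisions to reduce to a base case of size 1. The algorithm makes 6 recursive calls at each level.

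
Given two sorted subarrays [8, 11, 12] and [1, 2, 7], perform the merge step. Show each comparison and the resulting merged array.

Merging process:

Compare 8 vs 1: take 1 from right. Merged: [1]
Compare 8 vs 2: take 2 from right. Merged: [1, 2]
Compare 8 vs 7: take 7 from right. Merged: [1, 2, 7]
Append remaining from left: [8, 11, 12]. Merged: [1, 2, 7, 8, 11, 12]

Final merged array: [1, 2, 7, 8, 11, 12]
Total comparisons: 3

The merged array is [1, 2, 7, 8, 11, 12], requiring 3 comparisons. The merge step runs in O(n) time where n is the total number of elements.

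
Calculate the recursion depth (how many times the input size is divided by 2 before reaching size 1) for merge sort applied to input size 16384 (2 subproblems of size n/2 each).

For divide and conquer with division factor 2:

Problem sizes at each level:
Level 0: 16384
Level 1: 8192
Level 2: 4096
Level 3: 2048
Level 4: 1024
Level 5: 512
Level 6: 256
Level 7: 128
Level 8: 64
Level 9: 32
Level 10: 16
Level 11: 8
Level 12: 4
Level 13: 2
Level 14: 1

The root is level 0 and the size-1 base case is level 14 (the tree spans levels 0 through 14, i.e. 15 levels counting the root), so the depth is the number of divisions: log_2(16384) = 14

The recursion tree depth is log_2(16384) = 14. At each level, the problem size is divided by 2, so it takes 14 divisions to reduce to a base case of size 1. The algorithm makes 2 recursive calls at each level.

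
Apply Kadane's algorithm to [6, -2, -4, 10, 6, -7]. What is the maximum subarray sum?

Using Kadane's algorithm on [6, -2, -4, 10, 6, -7]:

Scanning through the array:
Position 1 (value -2): max_ending_here = 4, max_so_far = 6
Position 2 (value -4): max_ending_here = 0, max_so_far = 6
Position 3 (value 10): max_ending_here = 10, max_so_far = 10
Position 4 (value 6): max_ending_here = 16, max_so_far = 16
Position 5 (value -7): max_ending_here = 9, max_so_far = 16

Maximum subarray: [6, -2, -4, 10, 6]
Maximum sum: 16

The maximum subarray is [6, -2, -4, 10, 6] with sum 16. This subarray runs from index 0 to index 4.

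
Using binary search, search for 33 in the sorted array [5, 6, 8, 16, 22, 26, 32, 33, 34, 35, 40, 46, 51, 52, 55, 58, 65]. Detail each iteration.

Binary search for 33 in [5, 6, 8, 16, 22, 26, 32, 33, 34, 35, 40, 46, 51, 52, 55, 58, 65]:

lo=0, hi=16, mid=8, arr[mid]=34 -> 34 > 33, search left half
lo=0, hi=7, mid=3, arr[mid]=16 -> 16 < 33, search right half
lo=4, hi=7, mid=5, arr[mid]=26 -> 26 < 33, search right half
lo=6, hi=7, mid=6, arr[mid]=32 -> 32 < 33, search right half
lo=7, hi=7, mid=7, arr[mid]=33 -> Found target at index 7!

Binary search finds 33 at index 7 after 5 comparisons. The search repeatedly halves the search space by comparing with the middle element.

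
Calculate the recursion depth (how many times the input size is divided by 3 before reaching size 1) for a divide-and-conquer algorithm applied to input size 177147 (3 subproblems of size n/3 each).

For divide and conquer with division factor 3:

Problem sizes at each level:
Level 0: 177147
Level 1: 59049
Level 2: 19683
Level 3: 6561
Level 4: 2187
Level 5: 729
Level 6: 243
Level 7: 81
Level 8: 27
Level 9: 9
Level 10: 3
Level 11: 1

The root is level 0 and the size-1 base case is level 11 (the tree spans levels 0 through 11, i.e. 12 levels counting the root), so the depth is the number of divisions: log_3(177147) = 11

The recursion tree depth is log_3(177147) = 11. At each level, the problem size is divided by 3, so it takes 11 divisions to reduce to a base case of size 1. The algorithm makes 3 recursive calls at each level.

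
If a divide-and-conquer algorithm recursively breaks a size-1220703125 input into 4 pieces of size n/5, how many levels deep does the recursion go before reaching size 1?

For divide and conquer with division factor 5:

Problem sizes at each level:
Level 0: 1220703125
Level 1: 244140625
Level 2: 48828125
Level 3: 9765625
Level 4: 1953125
Level 5: 390625
Level 6: 78125
Level 7: 15625
Level 8: 3125
Level 9: 625
Level 10: 125
Level 11: 25
Level 12: 5
Level 13: 1

The root is level 0 and the size-1 base case is level 13 (the tree spans levels 0 through 13, i.e. 14 levels counting the root), so the depth is the number of divisions: log_5(1220703125) = 13

The recursion tree depth is log_5(1220703125) = 13. At each level, the problem size is divided by 5, so it takes 13 divisions to reduce to a base case of size 1. The algorithm makes 4 recursive calls at each level.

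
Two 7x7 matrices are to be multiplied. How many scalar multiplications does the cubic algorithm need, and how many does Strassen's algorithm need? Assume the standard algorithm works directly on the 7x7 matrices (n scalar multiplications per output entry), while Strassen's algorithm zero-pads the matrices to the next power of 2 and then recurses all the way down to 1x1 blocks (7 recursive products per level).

Matrix multiplication for 7x7 matrices:

Strassen's algorithm requires power-of-2 dimensions. Pad 7x7 to 8x8 (next power of 2).

Standard algorithm: 7^3 = 343 multiplications
Strassen's algorithm: 7^(log2(8)) = 7^3 = 343 multiplications
Savings: 343 - 343 = 0 multiplications

Standard: 343 multiplications (7^3). Strassen: 343 multiplications (7^3, after padding to 8x8). Strassen reduces 8 recursive multiplications to 7 at each level.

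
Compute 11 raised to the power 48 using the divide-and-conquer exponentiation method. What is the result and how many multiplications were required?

Computing 11^48 by squaring (build up from 11^1; each line after the first costs one multiplication):

11^1 = 11
11^2 = (11^1)^2 = 11^2 = 121
11^3 = 11 * 11^2 = 11 * 121 = 1331
11^6 = (11^3)^2 = 1331^2 = 1771561
11^12 = (11^6)^2 = 1771561^2 = 3138428376721
11^24 = (11^12)^2 = 3138428376721^2 = 9849732675807611094711841
11^48 = (11^24)^2 = 9849732675807611094711841^2 = 97017233784872162402203715694511008214034825609281

Result: 97017233784872162402203715694511008214034825609281
Multiplications needed: 6 (6 lines after 11^1)

11^48 = 97017233784872162402203715694511008214034825609281. Using exponentiation by squaring, this requires 6 multiplications. The key idea: if the exponent is even, square the half-power; if odd, multiply by the base once.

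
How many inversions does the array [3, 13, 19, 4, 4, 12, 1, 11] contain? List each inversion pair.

Finding inversions in [3, 13, 19, 4, 4, 12, 1, 11]:

(0, 6): arr[0]=3 > arr[6]=1
(1, 3): arr[1]=13 > arr[3]=4
(1, 4): arr[1]=13 > arr[4]=4
(1, 5): arr[1]=13 > arr[5]=12
(1, 6): arr[1]=13 > arr[6]=1
(1, 7): arr[1]=13 > arr[7]=11
(2, 3): arr[2]=19 > arr[3]=4
(2, 4): arr[2]=19 > arr[4]=4
(2, 5): arr[2]=19 > arr[5]=12
(2, 6): arr[2]=19 > arr[6]=1
(2, 7): arr[2]=19 > arr[7]=11
(3, 6): arr[3]=4 > arr[6]=1
(4, 6): arr[4]=4 > arr[6]=1
(5, 6): arr[5]=12 > arr[6]=1
(5, 7): arr[5]=12 > arr[7]=11

Total inversions: 15

The array has 15 inversion(s): (0,6), (1,3), (1,4), (1,5), (1,6), (1,7), (2,3), (2,4), (2,5), (2,6), (2,7), (3,6), (4,6), (5,6), (5,7). Each pair (i,j) satisfies i < j and arr[i] > arr[j].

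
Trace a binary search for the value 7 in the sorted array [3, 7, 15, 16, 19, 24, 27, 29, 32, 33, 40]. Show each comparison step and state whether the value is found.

Binary search for 7 in [3, 7, 15, 16, 19, 24, 27, 29, 32, 33, 40]:

lo=0, hi=10, mid=5, arr[mid]=24 -> 24 > 7, search left half
lo=0, hi=4, mid=2, arr[mid]=15 -> 15 > 7, search left half
lo=0, hi=1, mid=0, arr[mid]=3 -> 3 < 7, search right half
lo=1, hi=1, mid=1, arr[mid]=7 -> Found target at index 1!

Binary search finds 7 at index 1 after 4 comparisons. The search repeatedly halves the search space by comparing with the middle element.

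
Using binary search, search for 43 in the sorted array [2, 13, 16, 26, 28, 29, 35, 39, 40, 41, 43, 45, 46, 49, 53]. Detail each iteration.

Binary search for 43 in [2, 13, 16, 26, 28, 29, 35, 39, 40, 41, 43, 45, 46, 49, 53]:

lo=0, hi=14, mid=7, arr[mid]=39 -> 39 < 43, search right half
lo=8, hi=14, mid=11, arr[mid]=45 -> 45 > 43, search left half
lo=8, hi=10, mid=9, arr[mid]=41 -> 41 < 43, search right half
lo=10, hi=10, mid=10, arr[mid]=43 -> Found target at index 10!

Binary search finds 43 at index 10 after 4 comparisons. The search repeatedly halves the search space by comparing with the middle element.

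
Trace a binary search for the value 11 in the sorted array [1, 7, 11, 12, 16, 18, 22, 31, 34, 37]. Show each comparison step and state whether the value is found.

Binary search for 11 in [1, 7, 11, 12, 16, 18, 22, 31, 34, 37]:

lo=0, hi=9, mid=4, arr[mid]=16 -> 16 > 11, search left half
lo=0, hi=3, mid=1, arr[mid]=7 -> 7 < 11, search right half
lo=2, hi=3, mid=2, arr[mid]=11 -> Found target at index 2!

Binary search finds 11 at index 2 after 3 comparisons. The search repeatedly halves the search space by comparing with the middle element.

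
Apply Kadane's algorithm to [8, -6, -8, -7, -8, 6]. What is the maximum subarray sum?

Using Kadane's algorithm on [8, -6, -8, -7, -8, 6]:

Scanning through the array:
Position 1 (value -6): max_ending_here = 2, max_so_far = 8
Position 2 (value -8): max_ending_here = -6, max_so_far = 8
Position 3 (value -7): max_ending_here = -7, max_so_far = 8
Position 4 (value -8): max_ending_here = -8, max_so_far = 8
Position 5 (value 6): max_ending_here = 6, max_so_far = 8

Maximum subarray: [8]
Maximum sum: 8

The maximum subarray is [8] with sum 8. This subarray runs from index 0 to index 0.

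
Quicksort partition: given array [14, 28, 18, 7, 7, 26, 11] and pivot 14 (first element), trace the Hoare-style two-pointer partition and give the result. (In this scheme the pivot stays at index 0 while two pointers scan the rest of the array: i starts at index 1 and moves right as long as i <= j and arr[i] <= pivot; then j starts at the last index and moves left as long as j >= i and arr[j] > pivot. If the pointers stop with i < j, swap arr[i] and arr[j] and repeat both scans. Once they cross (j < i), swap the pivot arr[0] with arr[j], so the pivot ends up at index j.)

Hoare-style two-pointer partition with pivot = 14:

Initial array: [14, 28, 18, 7, 7, 26, 11]

Pointers start at i = 1, j = 6.
i stops at index 1 (arr[1]=28 > 14), j stops at index 6 (arr[6]=11 <= 14): swap arr[1] and arr[6], array becomes [14, 11, 18, 7, 7, 26, 28]
i stops at index 2 (arr[2]=18 > 14), j stops at index 4 (arr[4]=7 <= 14): swap arr[2] and arr[4], array becomes [14, 11, 7, 7, 18, 26, 28]
i ends at 4, j ends at 3: the pointers have crossed (j < i), so scanning stops.

Swap pivot arr[0] with arr[3] to place pivot at position 3: [7, 11, 7, 14, 18, 26, 28]
Pivot position: 3

After partitioning with pivot 14, the array becomes [7, 11, 7, 14, 18, 26, 28]. The pivot is placed at index 3. All elements to the left of the pivot are <= 14, and all elements to the right are > 14.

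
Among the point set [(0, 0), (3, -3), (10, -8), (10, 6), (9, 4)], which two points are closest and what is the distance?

Computing all pairwise distances among 5 points:

d((0, 0), (3, -3)) = 4.2426
d((0, 0), (10, -8)) = 12.8062
d((0, 0), (10, 6)) = 11.6619
d((0, 0), (9, 4)) = 9.8489
d((3, -3), (10, -8)) = 8.6023
d((3, -3), (10, 6)) = 11.4018
d((3, -3), (9, 4)) = 9.2195
d((10, -8), (10, 6)) = 14.0
d((10, -8), (9, 4)) = 12.0416
d((10, 6), (9, 4)) = 2.2361 <-- minimum

Closest pair: (10, 6) and (9, 4) with distance 2.2361

The closest pair is (10, 6) and (9, 4) with Euclidean distance 2.2361. For 5 points, brute-force pairwise comparison is shown above. For large n, the divide-and-conquer algorithm (sort by x, recurse on halves, check the dividing strip) achieves O(n log n).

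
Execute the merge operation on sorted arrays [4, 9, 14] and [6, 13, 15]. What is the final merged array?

Merging process:

Compare 4 vs 6: take 4 from left. Merged: [4]
Compare 9 vs 6: take 6 from right. Merged: [4, 6]
Compare 9 vs 13: take 9 from left. Merged: [4, 6, 9]
Compare 14 vs 13: take 13 from right. Merged: [4, 6, 9, 13]
Compare 14 vs 15: take 14 from left. Merged: [4, 6, 9, 13, 14]
Append remaining from right: [15]. Merged: [4, 6, 9, 13, 14, 15]

Final merged array: [4, 6, 9, 13, 14, 15]
Total comparisons: 5

The merged array is [4, 6, 9, 13, 14, 15], requiring 5 comparisons. The merge step runs in O(n) time where n is the total number of elements.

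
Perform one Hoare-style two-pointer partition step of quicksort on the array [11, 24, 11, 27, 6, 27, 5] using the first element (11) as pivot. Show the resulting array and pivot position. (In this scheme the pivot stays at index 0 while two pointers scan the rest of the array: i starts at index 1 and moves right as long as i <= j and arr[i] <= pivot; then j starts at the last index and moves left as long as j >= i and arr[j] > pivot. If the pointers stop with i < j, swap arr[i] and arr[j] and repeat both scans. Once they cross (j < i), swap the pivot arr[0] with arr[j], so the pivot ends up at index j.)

Hoare-style two-pointer partition with pivot = 11:

Initial array: [11, 24, 11, 27, 6, 27, 5]

Pointers start at i = 1, j = 6.
i stops at index 1 (arr[1]=24 > 11), j stops at index 6 (arr[6]=5 <= 11): swap arr[1] and arr[6], array becomes [11, 5, 11, 27, 6, 27, 24]
i stops at index 3 (arr[3]=27 > 11), j stops at index 4 (arr[4]=6 <= 11): swap arr[3] and arr[4], array becomes [11, 5, 11, 6, 27, 27, 24]
i ends at 4, j ends at 3: the pointers have crossed (j < i), so scanning stops.

Swap pivot arr[0] with arr[3] to place pivot at position 3: [6, 5, 11, 11, 27, 27, 24]
Pivot position: 3

After partitioning with pivot 11, the array becomes [6, 5, 11, 11, 27, 27, 24]. The pivot is placed at index 3. All elements to the left of the pivot are <= 11, and all elements to the right are > 11.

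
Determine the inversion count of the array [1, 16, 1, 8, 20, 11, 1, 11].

Finding inversions in [1, 16, 1, 8, 20, 11, 1, 11]:

(1, 2): arr[1]=16 > arr[2]=1
(1, 3): arr[1]=16 > arr[3]=8
(1, 5): arr[1]=16 > arr[5]=11
(1, 6): arr[1]=16 > arr[6]=1
(1, 7): arr[1]=16 > arr[7]=11
(3, 6): arr[3]=8 > arr[6]=1
(4, 5): arr[4]=20 > arr[5]=11
(4, 6): arr[4]=20 > arr[6]=1
(4, 7): arr[4]=20 > arr[7]=11
(5, 6): arr[5]=11 > arr[6]=1

Total inversions: 10

The array has 10 inversion(s): (1,2), (1,3), (1,5), (1,6), (1,7), (3,6), (4,5), (4,6), (4,7), (5,6). Each pair (i,j) satisfies i < j and arr[i] > arr[j].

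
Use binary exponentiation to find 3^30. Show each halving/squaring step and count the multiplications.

Computing 3^30 by squaring (build up from 3^1; each line after the first costs one multiplication):

3^1 = 3
3^2 = (3^1)^2 = 3^2 = 9
3^3 = 3 * 3^2 = 3 * 9 = 27
3^6 = (3^3)^2 = 27^2 = 729
3^7 = 3 * 3^6 = 3 * 729 = 2187
3^14 = (3^7)^2 = 2187^2 = 4782969
3^15 = 3 * 3^14 = 3 * 4782969 = 14348907
3^30 = (3^15)^2 = 14348907^2 = 205891132094649

Result: 205891132094649
Multiplications needed: 7 (7 lines after 3^1)

3^30 = 205891132094649. Using exponentiation by squaring, this requires 7 multiplications. The key idea: if the exponent is even, square the half-power; if odd, multiply by the base once.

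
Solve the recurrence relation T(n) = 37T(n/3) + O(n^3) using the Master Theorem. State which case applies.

Master Theorem for T(n) = 37T(n/3) + O(n^3):

a = 37, b = 3, c = 3
log_b(a) = log_3(37) = 3.2868

Case 1: c = 3 < log_3(37) = 3.2868
T(n) = O(n^(log_3 37))

For T(n) = 37T(n/3) + O(n^3): log_3(37) = 3.2868. This is Case 1 of the Master Theorem (c < log_b(a), work dominated by leaves), giving O(n^(log_3 37)).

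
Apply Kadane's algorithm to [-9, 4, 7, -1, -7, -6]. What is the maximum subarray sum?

Using Kadane's algorithm on [-9, 4, 7, -1, -7, -6]:

Scanning through the array:
Position 1 (value 4): max_ending_here = 4, max_so_far = 4
Position 2 (value 7): max_ending_here = 11, max_so_far = 11
Position 3 (value -1): max_ending_here = 10, max_so_far = 11
Position 4 (value -7): max_ending_here = 3, max_so_far = 11
Position 5 (value -6): max_ending_here = -3, max_so_far = 11

Maximum subarray: [4, 7]
Maximum sum: 11

The maximum subarray is [4, 7] with sum 11. This subarray runs from index 1 to index 2.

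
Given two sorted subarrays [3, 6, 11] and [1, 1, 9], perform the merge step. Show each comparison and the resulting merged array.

Merging process:

Compare 3 vs 1: take 1 from right. Merged: [1]
Compare 3 vs 1: take 1 from right. Merged: [1, 1]
Compare 3 vs 9: take 3 from left. Merged: [1, 1, 3]
Compare 6 vs 9: take 6 from left. Merged: [1, 1, 3, 6]
Compare 11 vs 9: take 9 from right. Merged: [1, 1, 3, 6, 9]
Append remaining from left: [11]. Merged: [1, 1, 3, 6, 9, 11]

Final merged array: [1, 1, 3, 6, 9, 11]
Total comparisons: 5

The merged array is [1, 1, 3, 6, 9, 11], requiring 5 comparisons. The merge step runs in O(n) time where n is the total number of elements.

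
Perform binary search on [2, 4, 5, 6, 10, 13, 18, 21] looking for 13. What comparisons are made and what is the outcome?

Binary search for 13 in [2, 4, 5, 6, 10, 13, 18, 21]:

lo=0, hi=7, mid=3, arr[mid]=6 -> 6 < 13, search right half
lo=4, hi=7, mid=5, arr[mid]=13 -> Found target at index 5!

Binary search finds 13 at index 5 after 2 comparisons. The search repeatedly halves the search space by comparing with the middle element.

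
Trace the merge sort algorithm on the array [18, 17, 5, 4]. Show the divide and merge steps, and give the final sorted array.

Merge sort trace:

Split: [18, 17, 5, 4] -> [18, 17] and [5, 4]
  Split: [18, 17] -> [18] and [17]
  Merge: [18] + [17] -> [17, 18]
  Split: [5, 4] -> [5] and [4]
  Merge: [5] + [4] -> [4, 5]
Merge: [17, 18] + [4, 5] -> [4, 5, 17, 18]

Final sorted array: [4, 5, 17, 18]

The merge sort proceeds by recursively splitting the array and merging sorted halves.
After all merges, the sorted array is [4, 5, 17, 18].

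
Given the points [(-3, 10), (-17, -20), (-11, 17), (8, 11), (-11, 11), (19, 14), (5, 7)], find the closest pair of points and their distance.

Computing all pairwise distances among 7 points:

d((-3, 10), (-17, -20)) = 33.1059
d((-3, 10), (-11, 17)) = 10.6301
d((-3, 10), (8, 11)) = 11.0454
d((-3, 10), (-11, 11)) = 8.0623
d((-3, 10), (19, 14)) = 22.3607
d((-3, 10), (5, 7)) = 8.544
d((-17, -20), (-11, 17)) = 37.4833
d((-17, -20), (8, 11)) = 39.8246
d((-17, -20), (-11, 11)) = 31.5753
d((-17, -20), (19, 14)) = 49.5177
d((-17, -20), (5, 7)) = 34.8281
d((-11, 17), (8, 11)) = 19.9249
d((-11, 17), (-11, 11)) = 6.0
d((-11, 17), (19, 14)) = 30.1496
d((-11, 17), (5, 7)) = 18.868
d((8, 11), (-11, 11)) = 19.0
d((8, 11), (19, 14)) = 11.4018
d((8, 11), (5, 7)) = 5.0 <-- minimum
d((-11, 11), (19, 14)) = 30.1496
d((-11, 11), (5, 7)) = 16.4924
d((19, 14), (5, 7)) = 15.6525

Closest pair: (8, 11) and (5, 7) with distance 5.0

The closest pair is (8, 11) and (5, 7) with Euclidean distance 5.0. For 7 points, brute-force pairwise comparison is shown above. For large n, the divide-and-conquer algorithm (sort by x, recurse on halves, check the dividing strip) achieves O(n log n).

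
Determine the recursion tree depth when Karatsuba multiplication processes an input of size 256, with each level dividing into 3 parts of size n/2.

For divide and conquer with division factor 2:

Problem sizes at each level:
Level 0: 256
Level 1: 128
Level 2: 64
Level 3: 32
Level 4: 16
Level 5: 8
Level 6: 4
Level 7: 2
Level 8: 1

The root is level 0 and the size-1 base case is level 8 (the tree spans levels 0 through 8, i.e. 9 levels counting the root), so the depth is the number of divisions: log_2(256) = 8

The recursion tree depth is log_2(256) = 8. At each level, the problem size is divided by 2, so it takes 8 divisions to reduce to a base case of size 1. The algorithm makes 3 recursive calls at each level.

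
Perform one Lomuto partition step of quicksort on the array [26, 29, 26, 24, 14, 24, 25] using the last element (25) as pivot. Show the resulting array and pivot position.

Lomuto partition with pivot = 25:

Initial array: [26, 29, 26, 24, 14, 24, 25]

arr[0]=26 > 25: no swap
arr[1]=29 > 25: no swap
arr[2]=26 > 25: no swap
arr[3]=24 <= 25: swap with position 0, array becomes [24, 29, 26, 26, 14, 24, 25]
arr[4]=14 <= 25: swap with position 1, array becomes [24, 14, 26, 26, 29, 24, 25]
arr[5]=24 <= 25: swap with position 2, array becomes [24, 14, 24, 26, 29, 26, 25]

Place pivot at position 3: [24, 14, 24, 25, 29, 26, 26]
Pivot position: 3

After partitioning with pivot 25, the array becomes [24, 14, 24, 25, 29, 26, 26]. The pivot is placed at index 3. All elements to the left of the pivot are <= 25, and all elements to the right are > 25.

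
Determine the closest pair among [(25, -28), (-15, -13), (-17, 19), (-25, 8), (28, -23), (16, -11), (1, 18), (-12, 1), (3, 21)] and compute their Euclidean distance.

Computing all pairwise distances among 9 points:

d((25, -28), (-15, -13)) = 42.72
d((25, -28), (-17, 19)) = 63.0317
d((25, -28), (-25, 8)) = 61.6117
d((25, -28), (28, -23)) = 5.831
d((25, -28), (16, -11)) = 19.2354
d((25, -28), (1, 18)) = 51.8845
d((25, -28), (-12, 1)) = 47.0106
d((25, -28), (3, 21)) = 53.7122
d((-15, -13), (-17, 19)) = 32.0624
d((-15, -13), (-25, 8)) = 23.2594
d((-15, -13), (28, -23)) = 44.1475
d((-15, -13), (16, -11)) = 31.0644
d((-15, -13), (1, 18)) = 34.8855
d((-15, -13), (-12, 1)) = 14.3178
d((-15, -13), (3, 21)) = 38.4708
d((-17, 19), (-25, 8)) = 13.6015
d((-17, 19), (28, -23)) = 61.5549
d((-17, 19), (16, -11)) = 44.5982
d((-17, 19), (1, 18)) = 18.0278
d((-17, 19), (-12, 1)) = 18.6815
d((-17, 19), (3, 21)) = 20.0998
d((-25, 8), (28, -23)) = 61.4003
d((-25, 8), (16, -11)) = 45.1885
d((-25, 8), (1, 18)) = 27.8568
d((-25, 8), (-12, 1)) = 14.7648
d((-25, 8), (3, 21)) = 30.8707
d((28, -23), (16, -11)) = 16.9706
d((28, -23), (1, 18)) = 49.0918
d((28, -23), (-12, 1)) = 46.6476
d((28, -23), (3, 21)) = 50.6063
d((16, -11), (1, 18)) = 32.6497
d((16, -11), (-12, 1)) = 30.4631
d((16, -11), (3, 21)) = 34.5398
d((1, 18), (-12, 1)) = 21.4009
d((1, 18), (3, 21)) = 3.6056 <-- minimum
d((-12, 1), (3, 21)) = 25.0

Closest pair: (1, 18) and (3, 21) with distance 3.6056

The closest pair is (1, 18) and (3, 21) with Euclidean distance 3.6056. For 9 points, brute-force pairwise comparison is shown above. For large n, the divide-and-conquer algorithm (sort by x, recurse on halves, check the dividing strip) achieves O(n log n).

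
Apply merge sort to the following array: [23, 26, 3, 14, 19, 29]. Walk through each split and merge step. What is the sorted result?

Merge sort trace:

Split: [23, 26, 3, 14, 19, 29] -> [23, 26, 3] and [14, 19, 29]
  Split: [23, 26, 3] -> [23] and [26, 3]
    Split: [26, 3] -> [26] and [3]
    Merge: [26] + [3] -> [3, 26]
  Merge: [23] + [3, 26] -> [3, 23, 26]
  Split: [14, 19, 29] -> [14] and [19, 29]
    Split: [19, 29] -> [19] and [29]
    Merge: [19] + [29] -> [19, 29]
  Merge: [14] + [19, 29] -> [14, 19, 29]
Merge: [3, 23, 26] + [14, 19, 29] -> [3, 14, 19, 23, 26, 29]

Final sorted array: [3, 14, 19, 23, 26, 29]

The merge sort proceeds by recursively splitting the array and merging sorted halves.
After all merges, the sorted array is [3, 14, 19, 23, 26, 29].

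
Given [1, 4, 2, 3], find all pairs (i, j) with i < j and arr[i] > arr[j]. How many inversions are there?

Finding inversions in [1, 4, 2, 3]:

(1, 2): arr[1]=4 > arr[2]=2
(1, 3): arr[1]=4 > arr[3]=3

Total inversions: 2

The array has 2 inversion(s): (1,2), (1,3). Each pair (i,j) satisfies i < j and arr[i] > arr[j].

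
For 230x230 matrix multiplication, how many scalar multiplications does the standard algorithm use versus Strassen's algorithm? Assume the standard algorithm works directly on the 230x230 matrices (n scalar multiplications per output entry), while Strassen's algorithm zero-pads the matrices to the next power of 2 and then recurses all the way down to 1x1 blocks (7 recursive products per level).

Matrix multiplication for 230x230 matrices:

Strassen's algorithm requires power-of-2 dimensions. Pad 230x230 to 256x256 (next power of 2).

Standard algorithm: 230^3 = 12167000 multiplications
Strassen's algorithm: 7^(log2(256)) = 7^8 = 5764801 multiplications
Savings: 12167000 - 5764801 = 6402199 multiplications

Standard: 12167000 multiplications (230^3). Strassen: 5764801 multiplications (7^8, after padding to 256x256). Strassen reduces 8 recursive multiplications to 7 at each level.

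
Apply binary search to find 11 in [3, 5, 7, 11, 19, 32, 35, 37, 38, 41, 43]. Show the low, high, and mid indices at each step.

Binary search for 11 in [3, 5, 7, 11, 19, 32, 35, 37, 38, 41, 43]:

lo=0, hi=10, mid=5, arr[mid]=32 -> 32 > 11, search left half
lo=0, hi=4, mid=2, arr[mid]=7 -> 7 < 11, search right half
lo=3, hi=4, mid=3, arr[mid]=11 -> Found target at index 3!

Binary search finds 11 at index 3 after 3 comparisons. The search repeatedly halves the search space by comparing with the middle element.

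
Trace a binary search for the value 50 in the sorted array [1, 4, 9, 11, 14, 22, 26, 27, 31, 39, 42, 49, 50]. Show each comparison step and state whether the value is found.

Binary search for 50 in [1, 4, 9, 11, 14, 22, 26, 27, 31, 39, 42, 49, 50]:

lo=0, hi=12, mid=6, arr[mid]=26 -> 26 < 50, search right half
lo=7, hi=12, mid=9, arr[mid]=39 -> 39 < 50, search right half
lo=10, hi=12, mid=11, arr[mid]=49 -> 49 < 50, search right half
lo=12, hi=12, mid=12, arr[mid]=50 -> Found target at index 12!

Binary search finds 50 at index 12 after 4 comparisons. The search repeatedly halves the search space by comparing with the middle element.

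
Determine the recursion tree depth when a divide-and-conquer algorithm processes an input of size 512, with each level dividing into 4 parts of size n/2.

For divide and conquer with division factor 2:

Problem sizes at each level:
Level 0: 512
Level 1: 256
Level 2: 128
Level 3: 64
Level 4: 32
Level 5: 16
Level 6: 8
Level 7: 4
Level 8: 2
Level 9: 1

The root is level 0 and the size-1 base case is level 9 (the tree spans levels 0 through 9, i.e. 10 levels counting the root), so the depth is the number of divisions: log_2(512) = 9

The recursion tree depth is log_2(512) = 9. At each level, the problem size is divided by 2, so it takes 9 divisions to reduce to a base case of size 1. The algorithm makes 4 recursive calls at each level.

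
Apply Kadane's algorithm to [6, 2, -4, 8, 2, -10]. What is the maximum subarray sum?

Using Kadane's algorithm on [6, 2, -4, 8, 2, -10]:

Scanning through the array:
Position 1 (value 2): max_ending_here = 8, max_so_far = 8
Position 2 (value -4): max_ending_here = 4, max_so_far = 8
Position 3 (value 8): max_ending_here = 12, max_so_far = 12
Position 4 (value 2): max_ending_here = 14, max_so_far = 14
Position 5 (value -10): max_ending_here = 4, max_so_far = 14

Maximum subarray: [6, 2, -4, 8, 2]
Maximum sum: 14

The maximum subarray is [6, 2, -4, 8, 2] with sum 14. This subarray runs from index 0 to index 4.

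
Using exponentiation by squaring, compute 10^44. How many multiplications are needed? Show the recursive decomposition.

Computing 10^44 by squaring (build up from 10^1; each line after the first costs one multiplication):

10^1 = 10
10^2 = (10^1)^2 = 10^2 = 100
10^4 = (10^2)^2 = 100^2 = 10000
10^5 = 10 * 10^4 = 10 * 10000 = 100000
10^10 = (10^5)^2 = 100000^2 = 10000000000
10^11 = 10 * 10^10 = 10 * 10000000000 = 100000000000
10^22 = (10^11)^2 = 100000000000^2 = 10000000000000000000000
10^44 = (10^22)^2 = 10000000000000000000000^2 = 100000000000000000000000000000000000000000000

Result: 100000000000000000000000000000000000000000000
Multiplications needed: 7 (7 lines after 10^1)

10^44 = 100000000000000000000000000000000000000000000. Using exponentiation by squaring, this requires 7 multiplications. The key idea: if the exponent is even, square the half-power; if odd, multiply by the base once.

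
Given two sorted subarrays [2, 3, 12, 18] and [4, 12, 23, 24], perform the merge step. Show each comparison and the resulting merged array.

Merging process:

Compare 2 vs 4: take 2 from left. Merged: [2]
Compare 3 vs 4: take 3 from left. Merged: [2, 3]
Compare 12 vs 4: take 4 from right. Merged: [2, 3, 4]
Compare 12 vs 12: take 12 from left. Merged: [2, 3, 4, 12]
Compare 18 vs 12: take 12 from right. Merged: [2, 3, 4, 12, 12]
Compare 18 vs 23: take 18 from left. Merged: [2, 3, 4, 12, 12, 18]
Append remaining from right: [23, 24]. Merged: [2, 3, 4, 12, 12, 18, 23, 24]

Final merged array: [2, 3, 4, 12, 12, 18, 23, 24]
Total comparisons: 6

The merged array is [2, 3, 4, 12, 12, 18, 23, 24], requiring 6 comparisons. The merge step runs in O(n) time where n is the total number of elements.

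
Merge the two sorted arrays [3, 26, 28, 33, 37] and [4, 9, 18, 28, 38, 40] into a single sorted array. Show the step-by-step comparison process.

Merging process:

Compare 3 vs 4: take 3 from left. Merged: [3]
Compare 26 vs 4: take 4 from right. Merged: [3, 4]
Compare 26 vs 9: take 9 from right. Merged: [3, 4, 9]
Compare 26 vs 18: take 18 from right. Merged: [3, 4, 9, 18]
Compare 26 vs 28: take 26 from left. Merged: [3, 4, 9, 18, 26]
Compare 28 vs 28: take 28 from left. Merged: [3, 4, 9, 18, 26, 28]
Compare 33 vs 28: take 28 from right. Merged: [3, 4, 9, 18, 26, 28, 28]
Compare 33 vs 38: take 33 from left. Merged: [3, 4, 9, 18, 26, 28, 28, 33]
Compare 37 vs 38: take 37 from left. Merged: [3, 4, 9, 18, 26, 28, 28, 33, 37]
Append remaining from right: [38, 40]. Merged: [3, 4, 9, 18, 26, 28, 28, 33, 37, 38, 40]

Final merged array: [3, 4, 9, 18, 26, 28, 28, 33, 37, 38, 40]
Total comparisons: 9

The merged array is [3, 4, 9, 18, 26, 28, 28, 33, 37, 38, 40], requiring 9 comparisons. The merge step runs in O(n) time where n is the total number of elements.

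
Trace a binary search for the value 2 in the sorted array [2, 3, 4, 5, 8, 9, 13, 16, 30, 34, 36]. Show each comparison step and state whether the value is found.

Binary search for 2 in [2, 3, 4, 5, 8, 9, 13, 16, 30, 34, 36]:

lo=0, hi=10, mid=5, arr[mid]=9 -> 9 > 2, search left half
lo=0, hi=4, mid=2, arr[mid]=4 -> 4 > 2, search left half
lo=0, hi=1, mid=0, arr[mid]=2 -> Found target at index 0!

Binary search finds 2 at index 0 after 3 comparisons. The search repeatedly halves the search space by comparing with the middle element.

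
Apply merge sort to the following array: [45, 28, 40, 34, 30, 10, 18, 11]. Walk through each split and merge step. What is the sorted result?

Merge sort trace:

Split: [45, 28, 40, 34, 30, 10, 18, 11] -> [45, 28, 40, 34] and [30, 10, 18, 11]
  Split: [45, 28, 40, 34] -> [45, 28] and [40, 34]
    Split: [45, 28] -> [45] and [28]
    Merge: [45] + [28] -> [28, 45]
    Split: [40, 34] -> [40] and [34]
    Merge: [40] + [34] -> [34, 40]
  Merge: [28, 45] + [34, 40] -> [28, 34, 40, 45]
  Split: [30, 10, 18, 11] -> [30, 10] and [18, 11]
    Split: [30, 10] -> [30] and [10]
    Merge: [30] + [10] -> [10, 30]
    Split: [18, 11] -> [18] and [11]
    Merge: [18] + [11] -> [11, 18]
  Merge: [10, 30] + [11, 18] -> [10, 11, 18, 30]
Merge: [28, 34, 40, 45] + [10, 11, 18, 30] -> [10, 11, 18, 28, 30, 34, 40, 45]

Final sorted array: [10, 11, 18, 28, 30, 34, 40, 45]

The merge sort proceeds by recursively splitting the array and merging sorted halves.
After all merges, the sorted array is [10, 11, 18, 28, 30, 34, 40, 45].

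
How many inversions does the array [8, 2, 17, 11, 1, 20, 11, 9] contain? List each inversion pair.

Finding inversions in [8, 2, 17, 11, 1, 20, 11, 9]:

(0, 1): arr[0]=8 > arr[1]=2
(0, 4): arr[0]=8 > arr[4]=1
(1, 4): arr[1]=2 > arr[4]=1
(2, 3): arr[2]=17 > arr[3]=11
(2, 4): arr[2]=17 > arr[4]=1
(2, 6): arr[2]=17 > arr[6]=11
(2, 7): arr[2]=17 > arr[7]=9
(3, 4): arr[3]=11 > arr[4]=1
(3, 7): arr[3]=11 > arr[7]=9
(5, 6): arr[5]=20 > arr[6]=11
(5, 7): arr[5]=20 > arr[7]=9
(6, 7): arr[6]=11 > arr[7]=9

Total inversions: 12

The array has 12 inversion(s): (0,1), (0,4), (1,4), (2,3), (2,4), (2,6), (2,7), (3,4), (3,7), (5,6), (5,7), (6,7). Each pair (i,j) satisfies i < j and arr[i] > arr[j].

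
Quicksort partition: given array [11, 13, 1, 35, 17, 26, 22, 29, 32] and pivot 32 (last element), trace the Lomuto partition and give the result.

Lomuto partition with pivot = 32:

Initial array: [11, 13, 1, 35, 17, 26, 22, 29, 32]

arr[0]=11 <= 32: swap with position 0, array becomes [11, 13, 1, 35, 17, 26, 22, 29, 32]
arr[1]=13 <= 32: swap with position 1, array becomes [11, 13, 1, 35, 17, 26, 22, 29, 32]
arr[2]=1 <= 32: swap with position 2, array becomes [11, 13, 1, 35, 17, 26, 22, 29, 32]
arr[3]=35 > 32: no swap
arr[4]=17 <= 32: swap with position 3, array becomes [11, 13, 1, 17, 35, 26, 22, 29, 32]
arr[5]=26 <= 32: swap with position 4, array becomes [11, 13, 1, 17, 26, 35, 22, 29, 32]
arr[6]=22 <= 32: swap with position 5, array becomes [11, 13, 1, 17, 26, 22, 35, 29, 32]
arr[7]=29 <= 32: swap with position 6, array becomes [11, 13, 1, 17, 26, 22, 29, 35, 32]

Place pivot at position 7: [11, 13, 1, 17, 26, 22, 29, 32, 35]
Pivot position: 7

After partitioning with pivot 32, the array becomes [11, 13, 1, 17, 26, 22, 29, 32, 35]. The pivot is placed at index 7. All elements to the left of the pivot are <= 32, and all elements to the right are > 32.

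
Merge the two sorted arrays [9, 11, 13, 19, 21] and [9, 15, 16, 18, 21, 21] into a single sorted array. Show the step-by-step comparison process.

Merging process:

Compare 9 vs 9: take 9 from left. Merged: [9]
Compare 11 vs 9: take 9 from right. Merged: [9, 9]
Compare 11 vs 15: take 11 from left. Merged: [9, 9, 11]
Compare 13 vs 15: take 13 from left. Merged: [9, 9, 11, 13]
Compare 19 vs 15: take 15 from right. Merged: [9, 9, 11, 13, 15]
Compare 19 vs 16: take 16 from right. Merged: [9, 9, 11, 13, 15, 16]
Compare 19 vs 18: take 18 from right. Merged: [9, 9, 11, 13, 15, 16, 18]
Compare 19 vs 21: take 19 from left. Merged: [9, 9, 11, 13, 15, 16, 18, 19]
Compare 21 vs 21: take 21 from left. Merged: [9, 9, 11, 13, 15, 16, 18, 19, 21]
Append remaining from right: [21, 21]. Merged: [9, 9, 11, 13, 15, 16, 18, 19, 21, 21, 21]

Final merged array: [9, 9, 11, 13, 15, 16, 18, 19, 21, 21, 21]
Total comparisons: 9

The merged array is [9, 9, 11, 13, 15, 16, 18, 19, 21, 21, 21], requiring 9 comparisons. The merge step runs in O(n) time where n is the total number of elements.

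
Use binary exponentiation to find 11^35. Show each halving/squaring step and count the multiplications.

Computing 11^35 by squaring (build up from 11^1; each line after the first costs one multiplication):

11^1 = 11
11^2 = (11^1)^2 = 11^2 = 121
11^4 = (11^2)^2 = 121^2 = 14641
11^8 = (11^4)^2 = 14641^2 = 214358881
11^16 = (11^8)^2 = 214358881^2 = 45949729863572161
11^17 = 11 * 11^16 = 11 * 45949729863572161 = 505447028499293771
11^34 = (11^17)^2 = 505447028499293771^2 = 255476698618765889551019445759400441
11^35 = 11 * 11^34 = 11 * 255476698618765889551019445759400441 = 2810243684806424785061213903353404851

Result: 2810243684806424785061213903353404851
Multiplications needed: 7 (7 lines after 11^1)

11^35 = 2810243684806424785061213903353404851. Using exponentiation by squaring, this requires 7 multiplications. The key idea: if the exponent is even, square the half-power; if odd, multiply by the base once.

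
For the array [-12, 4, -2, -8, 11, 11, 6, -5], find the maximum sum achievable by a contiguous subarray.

Using Kadane's algorithm on [-12, 4, -2, -8, 11, 11, 6, -5]:

Scanning through the array:
Position 1 (value 4): max_ending_here = 4, max_so_far = 4
Position 2 (value -2): max_ending_here = 2, max_so_far = 4
Position 3 (value -8): max_ending_here = -6, max_so_far = 4
Position 4 (value 11): max_ending_here = 11, max_so_far = 11
Position 5 (value 11): max_ending_here = 22, max_so_far = 22
Position 6 (value 6): max_ending_here = 28, max_so_far = 28
Position 7 (value -5): max_ending_here = 23, max_so_far = 28

Maximum subarray: [11, 11, 6]
Maximum sum: 28

The maximum subarray is [11, 11, 6] with sum 28. This subarray runs from index 4 to index 6.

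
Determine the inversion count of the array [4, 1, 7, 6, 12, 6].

Finding inversions in [4, 1, 7, 6, 12, 6]:

(0, 1): arr[0]=4 > arr[1]=1
(2, 3): arr[2]=7 > arr[3]=6
(2, 5): arr[2]=7 > arr[5]=6
(4, 5): arr[4]=12 > arr[5]=6

Total inversions: 4

The array has 4 inversion(s): (0,1), (2,3), (2,5), (4,5). Each pair (i,j) satisfies i < j and arr[i] > arr[j].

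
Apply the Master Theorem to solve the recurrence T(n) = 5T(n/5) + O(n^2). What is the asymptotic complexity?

Master Theorem for T(n) = 5T(n/5) + O(n^2):

a = 5, b = 5, c = 2
log_b(a) = log_5(5) = 1.0000

Case 3: c = 2 > log_5(5) = 1.0000
T(n) = O(n^2) = O(n^2)

For T(n) = 5T(n/5) + O(n^2): log_5(5) = 1.0000. This is Case 3 of the Master Theorem (c > log_b(a), work dominated by root), giving O(n^2).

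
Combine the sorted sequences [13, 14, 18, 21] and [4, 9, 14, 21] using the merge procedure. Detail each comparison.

Merging process:

Compare 13 vs 4: take 4 from right. Merged: [4]
Compare 13 vs 9: take 9 from right. Merged: [4, 9]
Compare 13 vs 14: take 13 from left. Merged: [4, 9, 13]
Compare 14 vs 14: take 14 from left. Merged: [4, 9, 13, 14]
Compare 18 vs 14: take 14 from right. Merged: [4, 9, 13, 14, 14]
Compare 18 vs 21: take 18 from left. Merged: [4, 9, 13, 14, 14, 18]
Compare 21 vs 21: take 21 from left. Merged: [4, 9, 13, 14, 14, 18, 21]
Append remaining from right: [21]. Merged: [4, 9, 13, 14, 14, 18, 21, 21]

Final merged array: [4, 9, 13, 14, 14, 18, 21, 21]
Total comparisons: 7

The merged array is [4, 9, 13, 14, 14, 18, 21, 21], requiring 7 comparisons. The merge step runs in O(n) time where n is the total number of elements.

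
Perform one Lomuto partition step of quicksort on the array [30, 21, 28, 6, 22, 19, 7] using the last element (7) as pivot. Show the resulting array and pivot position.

Lomuto partition with pivot = 7:

Initial array: [30, 21, 28, 6, 22, 19, 7]

arr[0]=30 > 7: no swap
arr[1]=21 > 7: no swap
arr[2]=28 > 7: no swap
arr[3]=6 <= 7: swap with position 0, array becomes [6, 21, 28, 30, 22, 19, 7]
arr[4]=22 > 7: no swap
arr[5]=19 > 7: no swap

Place pivot at position 1: [6, 7, 28, 30, 22, 19, 21]
Pivot position: 1

After partitioning with pivot 7, the array becomes [6, 7, 28, 30, 22, 19, 21]. The pivot is placed at index 1. All elements to the left of the pivot are <= 7, and all elements to the right are > 7.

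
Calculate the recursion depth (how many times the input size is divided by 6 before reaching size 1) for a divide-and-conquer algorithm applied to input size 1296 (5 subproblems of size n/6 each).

For divide and conquer with division factor 6:

Problem sizes at each level:
Level 0: 1296
Level 1: 216
Level 2: 36
Level 3: 6
Level 4: 1

The root is level 0 and the size-1 base case is level 4 (the tree spans levels 0 through 4, i.e. 5 levels counting the root), so the depth is the number of divisions: log_6(1296) = 4

The recursion tree depth is log_6(1296) = 4. At each level, the problem size is divided by 6, so it takes 4 divisions to reduce to a base case of size 1. The algorithm makes 5 recursive calls at each level.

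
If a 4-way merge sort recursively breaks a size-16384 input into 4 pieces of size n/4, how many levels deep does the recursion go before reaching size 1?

For divide and conquer with division factor 4:

Problem sizes at each level:
Level 0: 16384
Level 1: 4096
Level 2: 1024
Level 3: 256
Level 4: 64
Level 5: 16
Level 6: 4
Level 7: 1

The root is level 0 and the size-1 base case is level 7 (the tree spans levels 0 through 7, i.e. 8 levels counting the root), so the depth is the number of divisions: log_4(16384) = 7

The recursion tree depth is log_4(16384) = 7. At each level, the problem size is divided by 4, so it takes 7 divisions to reduce to a base case of size 1. The algorithm makes 4 recursive calls at each level.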